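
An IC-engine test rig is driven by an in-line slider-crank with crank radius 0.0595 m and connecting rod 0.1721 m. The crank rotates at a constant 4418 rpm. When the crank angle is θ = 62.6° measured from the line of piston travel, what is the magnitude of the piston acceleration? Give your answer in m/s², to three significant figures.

3300

ω = 2π·4418/60 = 462.7 rad/s
x(θ) = r cosθ + √(L² − r² sin²θ); with ω constant, a = ω²·d²x/dθ².
d²x/dθ² = −r cosθ − r²(cos2θ)/√u − r⁴ sin²2θ/(4u^{3/2}),  u = L² − r² sin²θ = 0.0268279 m².
Substituting r = 0.0595 m, L = 0.1721 m, θ = 62.6°: d²x/dθ² = -0.015399 m.
a = ω²·d²x/dθ² = (462.7)²·(-0.015399) = -3296.1 m/s²;  |a| = 3296.1 m/s².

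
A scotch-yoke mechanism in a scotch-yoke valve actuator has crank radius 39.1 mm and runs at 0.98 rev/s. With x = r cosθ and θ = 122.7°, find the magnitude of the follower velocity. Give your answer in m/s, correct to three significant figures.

ω = 6.158 rad/s (from 0.98 rev/s).
x = r cosθ ⇒ ẋ = −rω sinθ.
|v| = rω|sinθ| = 0.0391·6.158·|sin 122.7°| = 0.2026 m/s.

0.203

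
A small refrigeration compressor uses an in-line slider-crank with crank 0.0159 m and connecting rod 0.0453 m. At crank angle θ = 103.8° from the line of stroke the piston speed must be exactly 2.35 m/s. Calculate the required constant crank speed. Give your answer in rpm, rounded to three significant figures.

1600

For an in-line slider-crank, |v_piston| = rω|sinθ|·[1 + r cosθ/√(L² − r² sin²θ)].
With r = 0.0159 m, L = 0.0453 m, θ = 103.8°: the bracketed kinematic factor |dx/dθ| = 0.014066 m.
ω = v/|dx/dθ| = 2.35/0.014066 = 167.07 rad/s.
N = 60ω/(2π) = 1595.4 rpm.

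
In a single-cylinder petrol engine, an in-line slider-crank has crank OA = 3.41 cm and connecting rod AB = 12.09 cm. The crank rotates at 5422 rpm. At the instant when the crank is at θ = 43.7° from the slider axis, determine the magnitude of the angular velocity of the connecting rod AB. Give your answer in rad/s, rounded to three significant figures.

ω = 567.8 rad/s (converted from 5422 rpm).
The rod makes angle φ with the slider axis where L sinφ = r sinθ; differentiating, L cosφ·φ̇ = r ω cosθ.
L cosφ = √(L² − r² sin²θ) = 0.11858 m.
|ω_rod| = r ω |cosθ| / √(L² − r² sin²θ) = 0.0341·567.8·0.72297/0.11858 = 118.04 rad/s.

118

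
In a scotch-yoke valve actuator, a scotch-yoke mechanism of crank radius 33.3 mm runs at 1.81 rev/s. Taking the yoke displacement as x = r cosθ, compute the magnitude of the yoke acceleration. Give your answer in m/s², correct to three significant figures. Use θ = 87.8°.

0.165

ω = 11.37 rad/s (from 1.81 rev/s).
x = r cosθ ⇒ ẍ = −rω² cosθ (ω constant).
|a| = rω²|cosθ| = 0.0333·(11.37)²·|cos 87.8°| = 0.16533 m/s².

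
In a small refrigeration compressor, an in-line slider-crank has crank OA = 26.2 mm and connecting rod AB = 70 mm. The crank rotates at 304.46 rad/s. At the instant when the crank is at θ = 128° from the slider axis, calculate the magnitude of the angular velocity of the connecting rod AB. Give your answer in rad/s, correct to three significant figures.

ω = 304.5 rad/s
The rod makes angle φ with the slider axis where L sinφ = r sinθ; differentiating, L cosφ·φ̇ = r ω cosθ.
L cosφ = √(L² − r² sin²θ) = 0.066886 m.
|ω_rod| = r ω |cosθ| / √(L² − r² sin²θ) = 0.0262·304.5·0.61566/0.066886 = 73.424 rad/s.

73.4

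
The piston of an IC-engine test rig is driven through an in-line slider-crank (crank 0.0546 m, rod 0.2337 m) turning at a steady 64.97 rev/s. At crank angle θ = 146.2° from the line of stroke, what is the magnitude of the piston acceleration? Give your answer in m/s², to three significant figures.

ω = 2π·65 = 408.2 rad/s
x(θ) = r cosθ + √(L² − r² sin²θ); with ω constant, a = ω²·d²x/dθ².
d²x/dθ² = −r cosθ − r²(cos2θ)/√u − r⁴ sin²2θ/(4u^{3/2}),  u = L² − r² sin²θ = 0.0536931 m².
Substituting r = 0.0546 m, L = 0.2337 m, θ = 146.2°: d²x/dθ² = +0.040316 m.
a = ω²·d²x/dθ² = (408.2)²·(+0.040316) = +6718.4 m/s²;  |a| = 6718.4 m/s².

6720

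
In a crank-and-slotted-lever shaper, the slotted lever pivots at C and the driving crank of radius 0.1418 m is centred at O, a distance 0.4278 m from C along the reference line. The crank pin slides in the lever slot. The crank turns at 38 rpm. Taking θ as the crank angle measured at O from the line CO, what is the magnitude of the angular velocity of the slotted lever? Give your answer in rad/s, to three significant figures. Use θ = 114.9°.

ω = 3.979 rad/s (from 38 rpm).
Crank pin A relative to C: A = (d + r cosθ, r sinθ); lever angle φ = atan2(r sinθ, d + r cosθ).
Differentiating tanφ: φ̇ = rω(d cosθ + r)/(d² + r² + 2dr cosθ).
d² + r² + 2dr cosθ = |CA|² = 0.152038 m²;  d cosθ + r = -0.038319 m.
|ω_lever| = |0.1418·3.979·-0.038319| / 0.152038 = 0.14222 rad/s.

0.142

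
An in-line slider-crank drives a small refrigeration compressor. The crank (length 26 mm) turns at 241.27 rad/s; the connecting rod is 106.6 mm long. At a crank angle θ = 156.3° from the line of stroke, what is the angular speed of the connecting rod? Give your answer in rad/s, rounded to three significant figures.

ω = 241.3 rad/s
The rod makes angle φ with the slider axis where L sinφ = r sinθ; differentiating, L cosφ·φ̇ = r ω cosθ.
L cosφ = √(L² − r² sin²θ) = 0.10609 m.
|ω_rod| = r ω |cosθ| / √(L² − r² sin²θ) = 0.026·241.3·0.91566/0.10609 = 54.144 rad/s.

54.1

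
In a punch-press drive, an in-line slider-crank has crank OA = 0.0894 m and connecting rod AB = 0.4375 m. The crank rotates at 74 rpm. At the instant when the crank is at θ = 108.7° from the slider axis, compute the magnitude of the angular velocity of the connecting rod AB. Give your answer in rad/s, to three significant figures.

0.517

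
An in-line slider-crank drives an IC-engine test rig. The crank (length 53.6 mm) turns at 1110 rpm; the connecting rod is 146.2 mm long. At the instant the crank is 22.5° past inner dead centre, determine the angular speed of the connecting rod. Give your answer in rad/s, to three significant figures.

ω = 116.2 rad/s (converted from 1110 rpm).
The rod makes angle φ with the slider axis where L sinφ = r sinθ; differentiating, L cosφ·φ̇ = r ω cosθ.
L cosφ = √(L² − r² sin²θ) = 0.14475 m.
|ω_rod| = r ω |cosθ| / √(L² − r² sin²θ) = 0.0536·116.2·0.92388/0.14475 = 39.765 rad/s.

39.8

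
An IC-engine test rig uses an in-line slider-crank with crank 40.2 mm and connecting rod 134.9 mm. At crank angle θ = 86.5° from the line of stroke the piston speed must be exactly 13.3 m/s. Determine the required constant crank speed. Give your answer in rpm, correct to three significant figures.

3110

For an in-line slider-crank, |v_piston| = rω|sinθ|·[1 + r cosθ/√(L² − r² sin²θ)].
With r = 0.0402 m, L = 0.1349 m, θ = 86.5°: the bracketed kinematic factor |dx/dθ| = 0.04089 m.
ω = v/|dx/dθ| = 13.3/0.04089 = 325.27 rad/s.
N = 60ω/(2π) = 3106.1 rpm.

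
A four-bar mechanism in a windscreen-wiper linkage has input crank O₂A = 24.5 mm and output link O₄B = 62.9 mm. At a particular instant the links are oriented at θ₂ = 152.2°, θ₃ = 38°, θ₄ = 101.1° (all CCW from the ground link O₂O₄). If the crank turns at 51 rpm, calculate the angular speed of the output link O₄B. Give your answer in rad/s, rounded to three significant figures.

ω₂ = 5.341 rad/s (from 51 rpm).
Differentiating the loop-closure r₂e^{iθ₂}+r₃e^{iθ₃}=r₁+r₄e^{iθ₄} gives r₂ω₂e^{iθ₂}+r₃ω₃e^{iθ₃}=r₄ω₄e^{iθ₄}.
Eliminating the other unknown: ω₄ = r₂ω₂ sin(θ₂−θ₃) / [r₄ sin(θ₄−θ₃)].
Numerator sine = +0.91212; denominator sine = +0.89180.
Result = 0.0245·5.341·(+0.91212) / (0.0629·(+0.89180)) = +2.1276 rad/s; magnitude 2.1276 rad/s.

2.13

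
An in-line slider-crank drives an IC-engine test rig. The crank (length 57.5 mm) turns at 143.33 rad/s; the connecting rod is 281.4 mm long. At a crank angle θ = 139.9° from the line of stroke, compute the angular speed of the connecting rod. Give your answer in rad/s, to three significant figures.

22.6

ω = 143.3 rad/s
The rod makes angle φ with the slider axis where L sinφ = r sinθ; differentiating, L cosφ·φ̇ = r ω cosθ.
L cosφ = √(L² − r² sin²θ) = 0.27895 m.
|ω_rod| = r ω |cosθ| / √(L² − r² sin²θ) = 0.0575·143.3·0.76492/0.27895 = 22.599 rad/s.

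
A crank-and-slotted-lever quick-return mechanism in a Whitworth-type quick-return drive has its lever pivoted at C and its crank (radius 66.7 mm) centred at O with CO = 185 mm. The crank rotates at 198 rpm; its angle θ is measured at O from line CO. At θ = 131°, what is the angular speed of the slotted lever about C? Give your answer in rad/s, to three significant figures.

3.36

ω = 20.73 rad/s (from 198 rpm).
Crank pin A relative to C: A = (d + r cosθ, r sinθ); lever angle φ = atan2(r sinθ, d + r cosθ).
Differentiating tanφ: φ̇ = rω(d cosθ + r)/(d² + r² + 2dr cosθ).
d² + r² + 2dr cosθ = |CA|² = 0.022483 m²;  d cosθ + r = -0.054671 m.
|ω_lever| = |0.0667·20.73·-0.054671| / 0.022483 = 3.363 rad/s.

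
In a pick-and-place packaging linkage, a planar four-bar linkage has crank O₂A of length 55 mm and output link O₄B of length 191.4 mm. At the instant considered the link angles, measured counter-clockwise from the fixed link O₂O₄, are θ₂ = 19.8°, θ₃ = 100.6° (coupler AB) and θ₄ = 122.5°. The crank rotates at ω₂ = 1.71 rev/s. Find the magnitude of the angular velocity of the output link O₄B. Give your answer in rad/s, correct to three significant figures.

ω₂ = 10.74 rad/s (from 1.71 rev/s).
Differentiating the loop-closure r₂e^{iθ₂}+r₃e^{iθ₃}=r₁+r₄e^{iθ₄} gives r₂ω₂e^{iθ₂}+r₃ω₃e^{iθ₃}=r₄ω₄e^{iθ₄}.
Eliminating the other unknown: ω₄ = r₂ω₂ sin(θ₂−θ₃) / [r₄ sin(θ₄−θ₃)].
Numerator sine = -0.98714; denominator sine = +0.37299.
Result = 0.055·10.74·(-0.98714) / (0.1914·(+0.37299)) = -8.1711 rad/s; magnitude 8.1711 rad/s.

8.17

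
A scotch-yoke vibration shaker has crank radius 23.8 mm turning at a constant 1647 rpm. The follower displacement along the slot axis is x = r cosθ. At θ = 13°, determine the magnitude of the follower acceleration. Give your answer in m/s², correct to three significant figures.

ω = 172.5 rad/s (from 1647 rpm).
x = r cosθ ⇒ ẍ = −rω² cosθ (ω constant).
|a| = rω²|cosθ| = 0.0238·(172.5)²·|cos 13°| = 689.84 m/s².

690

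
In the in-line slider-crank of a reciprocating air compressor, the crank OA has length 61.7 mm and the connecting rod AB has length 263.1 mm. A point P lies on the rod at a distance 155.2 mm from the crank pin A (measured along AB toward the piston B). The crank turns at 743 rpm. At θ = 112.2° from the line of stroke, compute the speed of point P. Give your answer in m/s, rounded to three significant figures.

4.27

ω = 77.81 rad/s.  Crank-pin speed |V_A| = rω = 4.8007 m/s, perpendicular to OA.
Rod angle: sinφ = −(r/L) sinθ ⇒ φ = -12.540°; ω_rod = −rω cosθ/√(L²−r²sin²θ) = +7.0628 rad/s.
V_P = V_A + ω_rod × AP, with AP = 0.1552 m along the rod.
Components: V_Px = −rω sinθ − a·ω_rod·sinφ = -4.2068 m/s;  V_Py = rω cosθ + a·ω_rod·cosφ = -0.7439 m/s.
|V_P| = √(V_Px² + V_Py²) = 4.2721 m/s.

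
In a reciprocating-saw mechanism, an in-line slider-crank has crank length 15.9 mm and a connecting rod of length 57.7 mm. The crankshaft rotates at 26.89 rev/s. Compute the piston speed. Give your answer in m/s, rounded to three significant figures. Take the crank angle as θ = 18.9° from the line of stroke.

ω = 2π·26.9 = 169 rad/s
For an in-line slider-crank, x = r cosθ + √(L² − r² sin²θ), so v = −rω sinθ·[1 + r cosθ/√(L² − r² sin²θ)].
With r = 0.0159 m, L = 0.0577 m, θ = 18.9°: √(L² − r² sin²θ) = 0.05747 m.
v = −0.0159·169·0.32392·[1 + 0.0159·0.94609/0.05747] = -1.0979 m/s.
|v| = 1.0979 m/s.

1.10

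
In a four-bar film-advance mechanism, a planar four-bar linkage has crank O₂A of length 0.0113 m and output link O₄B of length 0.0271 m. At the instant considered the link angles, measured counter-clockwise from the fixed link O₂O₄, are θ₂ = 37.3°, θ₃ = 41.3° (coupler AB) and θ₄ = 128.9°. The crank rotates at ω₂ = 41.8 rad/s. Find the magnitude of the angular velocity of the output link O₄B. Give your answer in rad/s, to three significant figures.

1.22

ω₂ = 41.8 rad/s
Differentiating the loop-closure r₂e^{iθ₂}+r₃e^{iθ₃}=r₁+r₄e^{iθ₄} gives r₂ω₂e^{iθ₂}+r₃ω₃e^{iθ₃}=r₄ω₄e^{iθ₄}.
Eliminating the other unknown: ω₄ = r₂ω₂ sin(θ₂−θ₃) / [r₄ sin(θ₄−θ₃)].
Numerator sine = -0.06976; denominator sine = +0.99912.
Result = 0.0113·41.8·(-0.06976) / (0.0271·(+0.99912)) = -1.2169 rad/s; magnitude 1.2169 rad/s.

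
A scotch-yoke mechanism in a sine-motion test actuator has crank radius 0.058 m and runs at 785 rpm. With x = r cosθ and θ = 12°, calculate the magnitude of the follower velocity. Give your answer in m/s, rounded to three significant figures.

0.991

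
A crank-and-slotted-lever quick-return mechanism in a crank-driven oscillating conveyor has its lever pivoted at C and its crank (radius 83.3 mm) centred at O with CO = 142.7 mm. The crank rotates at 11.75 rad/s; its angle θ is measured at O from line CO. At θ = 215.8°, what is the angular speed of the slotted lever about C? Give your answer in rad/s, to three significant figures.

3.96

ω = 11.75 rad/s
Crank pin A relative to C: A = (d + r cosθ, r sinθ); lever angle φ = atan2(r sinθ, d + r cosθ).
Differentiating tanφ: φ̇ = rω(d cosθ + r)/(d² + r² + 2dr cosθ).
d² + r² + 2dr cosθ = |CA|² = 0.00802009 m²;  d cosθ + r = -0.032439 m.
|ω_lever| = |0.0833·11.75·-0.032439| / 0.00802009 = 3.9588 rad/s.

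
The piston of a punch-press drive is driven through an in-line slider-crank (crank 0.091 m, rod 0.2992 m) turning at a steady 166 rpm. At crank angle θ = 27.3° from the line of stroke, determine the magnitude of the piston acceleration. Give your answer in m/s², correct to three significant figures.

ω = 2π·166/60 = 17.38 rad/s
x(θ) = r cosθ + √(L² − r² sin²θ); with ω constant, a = ω²·d²x/dθ².
d²x/dθ² = −r cosθ − r²(cos2θ)/√u − r⁴ sin²2θ/(4u^{3/2}),  u = L² − r² sin²θ = 0.0877787 m².
Substituting r = 0.091 m, L = 0.2992 m, θ = 27.3°: d²x/dθ² = -0.097493 m.
a = ω²·d²x/dθ² = (17.38)²·(-0.097493) = -29.461 m/s²;  |a| = 29.461 m/s².

29.5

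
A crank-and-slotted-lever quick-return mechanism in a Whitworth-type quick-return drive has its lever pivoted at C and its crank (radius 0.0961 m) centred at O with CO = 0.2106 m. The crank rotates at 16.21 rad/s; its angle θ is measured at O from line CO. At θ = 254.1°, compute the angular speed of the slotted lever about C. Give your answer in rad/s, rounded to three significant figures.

ω = 16.21 rad/s
Crank pin A relative to C: A = (d + r cosθ, r sinθ); lever angle φ = atan2(r sinθ, d + r cosθ).
Differentiating tanφ: φ̇ = rω(d cosθ + r)/(d² + r² + 2dr cosθ).
d² + r² + 2dr cosθ = |CA|² = 0.0424984 m²;  d cosθ + r = +0.038404 m.
|ω_lever| = |0.0961·16.21·+0.038404| / 0.0424984 = 1.4077 rad/s.

1.41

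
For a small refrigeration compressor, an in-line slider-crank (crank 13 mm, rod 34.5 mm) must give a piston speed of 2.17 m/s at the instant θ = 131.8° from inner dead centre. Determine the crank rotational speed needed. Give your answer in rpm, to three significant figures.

2900

For an in-line slider-crank, |v_piston| = rω|sinθ|·[1 + r cosθ/√(L² − r² sin²θ)].
With r = 0.013 m, L = 0.0345 m, θ = 131.8°: the bracketed kinematic factor |dx/dθ| = 0.0071551 m.
ω = v/|dx/dθ| = 2.17/0.0071551 = 303.28 rad/s.
N = 60ω/(2π) = 2896.1 rpm.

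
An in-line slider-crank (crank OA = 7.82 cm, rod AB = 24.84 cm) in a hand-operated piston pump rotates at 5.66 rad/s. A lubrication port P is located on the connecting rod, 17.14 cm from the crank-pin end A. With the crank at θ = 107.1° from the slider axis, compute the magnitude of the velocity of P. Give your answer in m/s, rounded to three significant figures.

ω = 5.66 rad/s.  Crank-pin speed |V_A| = rω = 0.44261 m/s, perpendicular to OA.
Rod angle: sinφ = −(r/L) sinθ ⇒ φ = -17.512°; ω_rod = −rω cosθ/√(L²−r²sin²θ) = +0.5494 rad/s.
V_P = V_A + ω_rod × AP, with AP = 0.1714 m along the rod.
Components: V_Px = −rω sinθ − a·ω_rod·sinφ = -0.39471 m/s;  V_Py = rω cosθ + a·ω_rod·cosφ = -0.040343 m/s.
|V_P| = √(V_Px² + V_Py²) = 0.39677 m/s.

0.397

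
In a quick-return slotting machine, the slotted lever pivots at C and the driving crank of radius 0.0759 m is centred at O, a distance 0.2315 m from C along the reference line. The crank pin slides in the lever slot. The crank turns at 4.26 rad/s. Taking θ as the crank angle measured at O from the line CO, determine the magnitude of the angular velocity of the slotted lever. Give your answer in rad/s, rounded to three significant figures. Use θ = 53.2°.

ω = 4.26 rad/s
Crank pin A relative to C: A = (d + r cosθ, r sinθ); lever angle φ = atan2(r sinθ, d + r cosθ).
Differentiating tanφ: φ̇ = rω(d cosθ + r)/(d² + r² + 2dr cosθ).
d² + r² + 2dr cosθ = |CA|² = 0.0804038 m²;  d cosθ + r = +0.21457 m.
|ω_lever| = |0.0759·4.26·+0.21457| / 0.0804038 = 0.86288 rad/s.

0.863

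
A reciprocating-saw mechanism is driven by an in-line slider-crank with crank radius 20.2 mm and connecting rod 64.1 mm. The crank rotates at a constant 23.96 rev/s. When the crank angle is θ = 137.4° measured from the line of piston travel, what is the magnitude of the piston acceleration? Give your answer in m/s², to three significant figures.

321

ω = 2π·24 = 150.5 rad/s
x(θ) = r cosθ + √(L² − r² sin²θ); with ω constant, a = ω²·d²x/dθ².
d²x/dθ² = −r cosθ − r²(cos2θ)/√u − r⁴ sin²2θ/(4u^{3/2}),  u = L² − r² sin²θ = 0.00392186 m².
Substituting r = 0.0202 m, L = 0.0641 m, θ = 137.4°: d²x/dθ² = +0.014156 m.
a = ω²·d²x/dθ² = (150.5)²·(+0.014156) = +320.82 m/s²;  |a| = 320.82 m/s².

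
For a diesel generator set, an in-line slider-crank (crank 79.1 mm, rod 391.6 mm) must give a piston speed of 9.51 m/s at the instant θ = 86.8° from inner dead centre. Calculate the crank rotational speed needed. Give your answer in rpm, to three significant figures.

For an in-line slider-crank, |v_piston| = rω|sinθ|·[1 + r cosθ/√(L² − r² sin²θ)].
With r = 0.0791 m, L = 0.3916 m, θ = 86.8°: the bracketed kinematic factor |dx/dθ| = 0.079886 m.
ω = v/|dx/dθ| = 9.51/0.079886 = 119.04 rad/s.
N = 60ω/(2π) = 1136.8 rpm.

1140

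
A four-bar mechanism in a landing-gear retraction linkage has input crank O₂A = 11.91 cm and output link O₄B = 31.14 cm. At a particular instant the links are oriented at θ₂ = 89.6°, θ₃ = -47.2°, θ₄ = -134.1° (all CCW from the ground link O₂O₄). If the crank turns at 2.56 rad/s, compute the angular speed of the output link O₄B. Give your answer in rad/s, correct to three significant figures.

ω₂ = 2.56 rad/s
Differentiating the loop-closure r₂e^{iθ₂}+r₃e^{iθ₃}=r₁+r₄e^{iθ₄} gives r₂ω₂e^{iθ₂}+r₃ω₃e^{iθ₃}=r₄ω₄e^{iθ₄}.
Eliminating the other unknown: ω₄ = r₂ω₂ sin(θ₂−θ₃) / [r₄ sin(θ₄−θ₃)].
Numerator sine = +0.68455; denominator sine = -0.99854.
Result = 0.1191·2.56·(+0.68455) / (0.3114·(-0.99854)) = -0.67123 rad/s; magnitude 0.67123 rad/s.

0.671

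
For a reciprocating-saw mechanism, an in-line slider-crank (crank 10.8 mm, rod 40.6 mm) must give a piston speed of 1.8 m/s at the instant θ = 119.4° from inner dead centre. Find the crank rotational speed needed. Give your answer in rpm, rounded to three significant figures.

2110

For an in-line slider-crank, |v_piston| = rω|sinθ|·[1 + r cosθ/√(L² − r² sin²θ)].
With r = 0.0108 m, L = 0.0406 m, θ = 119.4°: the bracketed kinematic factor |dx/dθ| = 0.008146 m.
ω = v/|dx/dθ| = 1.8/0.008146 = 220.97 rad/s.
N = 60ω/(2π) = 2110.1 rpm.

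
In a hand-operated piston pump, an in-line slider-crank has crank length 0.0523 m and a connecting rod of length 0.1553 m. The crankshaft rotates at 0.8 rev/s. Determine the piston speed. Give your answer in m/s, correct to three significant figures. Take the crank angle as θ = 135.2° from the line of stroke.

0.140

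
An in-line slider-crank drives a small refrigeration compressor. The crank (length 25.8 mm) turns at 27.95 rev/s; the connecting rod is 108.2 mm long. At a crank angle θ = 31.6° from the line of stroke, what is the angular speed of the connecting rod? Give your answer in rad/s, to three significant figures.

ω = 175.6 rad/s (converted from 27.95 rev/s).
The rod makes angle φ with the slider axis where L sinφ = r sinθ; differentiating, L cosφ·φ̇ = r ω cosθ.
L cosφ = √(L² − r² sin²θ) = 0.10735 m.
|ω_rod| = r ω |cosθ| / √(L² − r² sin²θ) = 0.0258·175.6·0.85173/0.10735 = 35.948 rad/s.

35.9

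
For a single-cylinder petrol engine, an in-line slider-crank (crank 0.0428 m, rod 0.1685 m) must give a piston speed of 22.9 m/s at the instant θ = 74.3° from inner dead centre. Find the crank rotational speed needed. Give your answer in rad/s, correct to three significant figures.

For an in-line slider-crank, |v_piston| = rω|sinθ|·[1 + r cosθ/√(L² − r² sin²θ)].
With r = 0.0428 m, L = 0.1685 m, θ = 74.3°: the bracketed kinematic factor |dx/dθ| = 0.044124 m.
ω = v/|dx/dθ| = 22.9/0.044124 = 518.99 rad/s.

519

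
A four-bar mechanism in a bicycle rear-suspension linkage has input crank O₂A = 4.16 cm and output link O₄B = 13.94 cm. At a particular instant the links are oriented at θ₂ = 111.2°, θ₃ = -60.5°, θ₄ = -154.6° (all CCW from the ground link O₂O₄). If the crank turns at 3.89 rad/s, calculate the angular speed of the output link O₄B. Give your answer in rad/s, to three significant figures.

ω₂ = 3.89 rad/s
Differentiating the loop-closure r₂e^{iθ₂}+r₃e^{iθ₃}=r₁+r₄e^{iθ₄} gives r₂ω₂e^{iθ₂}+r₃ω₃e^{iθ₃}=r₄ω₄e^{iθ₄}.
Eliminating the other unknown: ω₄ = r₂ω₂ sin(θ₂−θ₃) / [r₄ sin(θ₄−θ₃)].
Numerator sine = +0.14436; denominator sine = -0.99744.
Result = 0.0416·3.89·(+0.14436) / (0.1394·(-0.99744)) = -0.16801 rad/s; magnitude 0.16801 rad/s.

0.168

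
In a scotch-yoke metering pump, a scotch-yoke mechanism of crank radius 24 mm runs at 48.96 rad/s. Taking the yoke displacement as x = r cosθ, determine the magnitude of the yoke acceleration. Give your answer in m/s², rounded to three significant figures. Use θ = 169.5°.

ω = 48.96 rad/s
x = r cosθ ⇒ ẍ = −rω² cosθ (ω constant).
|a| = rω²|cosθ| = 0.024·(48.96)²·|cos 169.5°| = 56.567 m/s².

56.6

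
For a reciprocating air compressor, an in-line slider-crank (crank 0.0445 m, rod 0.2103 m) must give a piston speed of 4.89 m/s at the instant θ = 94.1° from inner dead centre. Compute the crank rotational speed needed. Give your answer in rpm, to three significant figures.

1070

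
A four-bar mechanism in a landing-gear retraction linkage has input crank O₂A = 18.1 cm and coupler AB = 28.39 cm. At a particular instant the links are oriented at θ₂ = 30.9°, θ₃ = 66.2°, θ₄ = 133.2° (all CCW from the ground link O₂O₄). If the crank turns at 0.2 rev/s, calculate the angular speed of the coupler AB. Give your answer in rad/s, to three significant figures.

ω₂ = 1.257 rad/s (from 0.2 rev/s).
Differentiating the loop-closure r₂e^{iθ₂}+r₃e^{iθ₃}=r₁+r₄e^{iθ₄} gives r₂ω₂e^{iθ₂}+r₃ω₃e^{iθ₃}=r₄ω₄e^{iθ₄}.
Eliminating the other unknown: ω₃ = r₂ω₂ sin(θ₄−θ₂) / [r₃ sin(θ₃−θ₄)].
Numerator sine = +0.97705; denominator sine = -0.92050.
Result = 0.181·1.257·(+0.97705) / (0.2839·(-0.92050)) = -0.85038 rad/s; magnitude 0.85038 rad/s.

0.850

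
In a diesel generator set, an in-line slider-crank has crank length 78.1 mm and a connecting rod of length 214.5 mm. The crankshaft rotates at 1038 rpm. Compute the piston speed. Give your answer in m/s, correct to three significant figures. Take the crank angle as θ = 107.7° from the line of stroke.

ω = 2π·1038/60 = 108.7 rad/s
For an in-line slider-crank, x = r cosθ + √(L² − r² sin²θ), so v = −rω sinθ·[1 + r cosθ/√(L² − r² sin²θ)].
With r = 0.0781 m, L = 0.2145 m, θ = 107.7°: √(L² − r² sin²θ) = 0.20118 m.
v = −0.0781·108.7·0.95266·[1 + 0.0781·-0.30403/0.20118] = -7.133 m/s.
|v| = 7.133 m/s.

7.13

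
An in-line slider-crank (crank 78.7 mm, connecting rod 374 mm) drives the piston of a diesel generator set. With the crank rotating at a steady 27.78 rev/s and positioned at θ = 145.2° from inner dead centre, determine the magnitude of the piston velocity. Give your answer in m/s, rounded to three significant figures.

6.48

ω = 2π·27.8 = 174.5 rad/s
For an in-line slider-crank, x = r cosθ + √(L² − r² sin²θ), so v = −rω sinθ·[1 + r cosθ/√(L² − r² sin²θ)].
With r = 0.0787 m, L = 0.374 m, θ = 145.2°: √(L² − r² sin²θ) = 0.37129 m.
v = −0.0787·174.5·0.57071·[1 + 0.0787·-0.82115/0.37129] = -6.4753 m/s.
|v| = 6.4753 m/s.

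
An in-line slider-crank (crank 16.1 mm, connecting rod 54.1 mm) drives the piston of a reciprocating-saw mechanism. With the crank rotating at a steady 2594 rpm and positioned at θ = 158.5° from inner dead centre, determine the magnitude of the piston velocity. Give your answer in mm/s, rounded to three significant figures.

1160

ω = 2π·2594/60 = 271.6 rad/s
For an in-line slider-crank, x = r cosθ + √(L² − r² sin²θ), so v = −rω sinθ·[1 + r cosθ/√(L² − r² sin²θ)].
With r = 0.0161 m, L = 0.0541 m, θ = 158.5°: √(L² − r² sin²θ) = 0.053777 m.
v = −0.0161·271.6·0.36650·[1 + 0.0161·-0.93042/0.053777] = -1.1564 m/s.
|v| = 1.1564 m/s = 1156.4 mm/s.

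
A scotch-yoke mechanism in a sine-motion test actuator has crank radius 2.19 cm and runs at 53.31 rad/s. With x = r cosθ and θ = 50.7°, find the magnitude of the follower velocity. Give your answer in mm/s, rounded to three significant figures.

903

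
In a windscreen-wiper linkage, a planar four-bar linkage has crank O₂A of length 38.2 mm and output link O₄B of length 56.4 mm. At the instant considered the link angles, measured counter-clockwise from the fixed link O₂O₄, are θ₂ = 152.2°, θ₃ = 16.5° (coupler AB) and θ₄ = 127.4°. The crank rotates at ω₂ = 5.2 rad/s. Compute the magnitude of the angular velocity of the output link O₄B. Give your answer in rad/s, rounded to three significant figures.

ω₂ = 5.2 rad/s
Differentiating the loop-closure r₂e^{iθ₂}+r₃e^{iθ₃}=r₁+r₄e^{iθ₄} gives r₂ω₂e^{iθ₂}+r₃ω₃e^{iθ₃}=r₄ω₄e^{iθ₄}.
Eliminating the other unknown: ω₄ = r₂ω₂ sin(θ₂−θ₃) / [r₄ sin(θ₄−θ₃)].
Numerator sine = +0.69842; denominator sine = +0.93420.
Result = 0.0382·5.2·(+0.69842) / (0.0564·(+0.93420)) = +2.6331 rad/s; magnitude 2.6331 rad/s.

2.63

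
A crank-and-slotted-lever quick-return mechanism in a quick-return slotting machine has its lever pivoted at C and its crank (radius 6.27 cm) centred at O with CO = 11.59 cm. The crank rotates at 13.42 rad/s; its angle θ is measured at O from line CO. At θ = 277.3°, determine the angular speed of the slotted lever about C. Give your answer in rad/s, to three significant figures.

ω = 13.42 rad/s
Crank pin A relative to C: A = (d + r cosθ, r sinθ); lever angle φ = atan2(r sinθ, d + r cosθ).
Differentiating tanφ: φ̇ = rω(d cosθ + r)/(d² + r² + 2dr cosθ).
d² + r² + 2dr cosθ = |CA|² = 0.0192108 m²;  d cosθ + r = +0.077427 m.
|ω_lever| = |0.0627·13.42·+0.077427| / 0.0192108 = 3.3913 rad/s.

3.39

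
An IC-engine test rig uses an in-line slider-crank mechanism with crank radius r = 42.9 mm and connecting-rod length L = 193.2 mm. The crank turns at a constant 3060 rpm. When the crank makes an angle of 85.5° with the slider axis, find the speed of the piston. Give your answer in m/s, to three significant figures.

ω = 2π·3060/60 = 320.4 rad/s
For an in-line slider-crank, x = r cosθ + √(L² − r² sin²θ), so v = −rω sinθ·[1 + r cosθ/√(L² − r² sin²θ)].
With r = 0.0429 m, L = 0.1932 m, θ = 85.5°: √(L² − r² sin²θ) = 0.18841 m.
v = −0.0429·320.4·0.99692·[1 + 0.0429·0.07846/0.18841] = -13.949 m/s.
|v| = 13.949 m/s.

13.9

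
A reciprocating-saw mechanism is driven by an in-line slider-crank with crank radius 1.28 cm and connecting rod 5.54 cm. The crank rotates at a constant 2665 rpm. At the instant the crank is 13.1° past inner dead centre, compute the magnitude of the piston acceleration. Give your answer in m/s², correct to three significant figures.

ω = 2π·2665/60 = 279.1 rad/s
x(θ) = r cosθ + √(L² − r² sin²θ); with ω constant, a = ω²·d²x/dθ².
d²x/dθ² = −r cosθ − r²(cos2θ)/√u − r⁴ sin²2θ/(4u^{3/2}),  u = L² − r² sin²θ = 0.00306074 m².
Substituting r = 0.0128 m, L = 0.0554 m, θ = 13.1°: d²x/dθ² = -0.015132 m.
a = ω²·d²x/dθ² = (279.1)²·(-0.015132) = -1178.5 m/s²;  |a| = 1178.5 m/s².

1180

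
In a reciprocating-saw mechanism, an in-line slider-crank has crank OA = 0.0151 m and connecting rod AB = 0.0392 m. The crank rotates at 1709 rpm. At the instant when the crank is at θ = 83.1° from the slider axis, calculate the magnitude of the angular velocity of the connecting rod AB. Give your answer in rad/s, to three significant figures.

ω = 179 rad/s (converted from 1709 rpm).
The rod makes angle φ with the slider axis where L sinφ = r sinθ; differentiating, L cosφ·φ̇ = r ω cosθ.
L cosφ = √(L² − r² sin²θ) = 0.03622 m.
|ω_rod| = r ω |cosθ| / √(L² − r² sin²θ) = 0.0151·179·0.12014/0.03622 = 8.9633 rad/s.

8.96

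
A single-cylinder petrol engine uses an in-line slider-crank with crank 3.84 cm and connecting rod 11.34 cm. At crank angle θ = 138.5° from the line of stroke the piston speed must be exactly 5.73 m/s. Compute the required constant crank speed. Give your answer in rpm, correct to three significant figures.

2910

For an in-line slider-crank, |v_piston| = rω|sinθ|·[1 + r cosθ/√(L² − r² sin²θ)].
With r = 0.0384 m, L = 0.1134 m, θ = 138.5°: the bracketed kinematic factor |dx/dθ| = 0.018823 m.
ω = v/|dx/dθ| = 5.73/0.018823 = 304.42 rad/s.
N = 60ω/(2π) = 2907 rpm.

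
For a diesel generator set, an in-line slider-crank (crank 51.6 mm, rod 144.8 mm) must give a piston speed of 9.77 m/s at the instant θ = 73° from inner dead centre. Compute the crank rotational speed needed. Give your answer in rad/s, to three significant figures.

For an in-line slider-crank, |v_piston| = rω|sinθ|·[1 + r cosθ/√(L² − r² sin²θ)].
With r = 0.0516 m, L = 0.1448 m, θ = 73°: the bracketed kinematic factor |dx/dθ| = 0.054814 m.
ω = v/|dx/dθ| = 9.77/0.054814 = 178.24 rad/s.

178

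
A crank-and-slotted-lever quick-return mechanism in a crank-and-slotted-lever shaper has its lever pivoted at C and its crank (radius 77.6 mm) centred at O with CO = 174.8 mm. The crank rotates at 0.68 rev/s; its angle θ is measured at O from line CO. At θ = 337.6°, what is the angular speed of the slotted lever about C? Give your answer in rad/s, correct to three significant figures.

ω = 4.273 rad/s (from 0.68 rev/s).
Crank pin A relative to C: A = (d + r cosθ, r sinθ); lever angle φ = atan2(r sinθ, d + r cosθ).
Differentiating tanφ: φ̇ = rω(d cosθ + r)/(d² + r² + 2dr cosθ).
d² + r² + 2dr cosθ = |CA|² = 0.0616588 m²;  d cosθ + r = +0.23921 m.
|ω_lever| = |0.0776·4.273·+0.23921| / 0.0616588 = 1.2863 rad/s.

1.29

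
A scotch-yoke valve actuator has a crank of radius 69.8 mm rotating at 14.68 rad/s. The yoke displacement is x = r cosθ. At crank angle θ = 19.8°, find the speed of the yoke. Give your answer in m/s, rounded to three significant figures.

ω = 14.68 rad/s
x = r cosθ ⇒ ẋ = −rω sinθ.
|v| = rω|sinθ| = 0.0698·14.68·|sin 19.8°| = 0.34709 m/s.

0.347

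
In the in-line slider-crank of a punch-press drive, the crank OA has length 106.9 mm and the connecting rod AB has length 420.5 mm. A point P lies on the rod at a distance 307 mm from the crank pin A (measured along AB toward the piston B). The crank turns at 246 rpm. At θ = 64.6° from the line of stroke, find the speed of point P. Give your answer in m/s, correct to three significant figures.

2.71

ω = 25.76 rad/s.  Crank-pin speed |V_A| = rω = 2.7539 m/s, perpendicular to OA.
Rod angle: sinφ = −(r/L) sinθ ⇒ φ = -13.276°; ω_rod = −rω cosθ/√(L²−r²sin²θ) = -2.8862 rad/s.
V_P = V_A + ω_rod × AP, with AP = 0.307 m along the rod.
Components: V_Px = −rω sinθ − a·ω_rod·sinφ = -2.6911 m/s;  V_Py = rω cosθ + a·ω_rod·cosφ = +0.31883 m/s.
|V_P| = √(V_Px² + V_Py²) = 2.71 m/s.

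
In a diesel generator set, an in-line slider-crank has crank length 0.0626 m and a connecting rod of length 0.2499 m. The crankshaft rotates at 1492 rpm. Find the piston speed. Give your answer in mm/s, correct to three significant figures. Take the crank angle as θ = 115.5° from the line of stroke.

7850

ω = 2π·1492/60 = 156.2 rad/s
For an in-line slider-crank, x = r cosθ + √(L² − r² sin²θ), so v = −rω sinθ·[1 + r cosθ/√(L² − r² sin²θ)].
With r = 0.0626 m, L = 0.2499 m, θ = 115.5°: √(L² − r² sin²θ) = 0.24343 m.
v = −0.0626·156.2·0.90259·[1 + 0.0626·-0.43051/0.24343] = -7.8506 m/s.
|v| = 7.8506 m/s = 7850.6 mm/s.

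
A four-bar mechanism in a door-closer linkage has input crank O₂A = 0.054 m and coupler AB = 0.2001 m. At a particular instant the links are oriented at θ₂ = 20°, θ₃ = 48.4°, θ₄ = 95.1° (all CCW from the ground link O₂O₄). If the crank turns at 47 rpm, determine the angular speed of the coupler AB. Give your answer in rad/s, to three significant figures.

1.76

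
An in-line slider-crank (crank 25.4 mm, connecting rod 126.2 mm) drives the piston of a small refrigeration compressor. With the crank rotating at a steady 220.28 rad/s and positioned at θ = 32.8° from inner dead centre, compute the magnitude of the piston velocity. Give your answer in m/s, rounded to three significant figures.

ω = 220.3 rad/s
For an in-line slider-crank, x = r cosθ + √(L² − r² sin²θ), so v = −rω sinθ·[1 + r cosθ/√(L² − r² sin²θ)].
With r = 0.0254 m, L = 0.1262 m, θ = 32.8°: √(L² − r² sin²θ) = 0.12545 m.
v = −0.0254·220.3·0.54171·[1 + 0.0254·0.84057/0.12545] = -3.5468 m/s.
|v| = 3.5468 m/s.

3.55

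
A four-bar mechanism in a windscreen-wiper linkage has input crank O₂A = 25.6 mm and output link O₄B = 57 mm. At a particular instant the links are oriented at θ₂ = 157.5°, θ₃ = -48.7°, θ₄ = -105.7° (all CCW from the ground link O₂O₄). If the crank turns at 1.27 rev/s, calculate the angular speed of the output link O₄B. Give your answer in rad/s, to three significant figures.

ω₂ = 7.98 rad/s (from 1.27 rev/s).
Differentiating the loop-closure r₂e^{iθ₂}+r₃e^{iθ₃}=r₁+r₄e^{iθ₄} gives r₂ω₂e^{iθ₂}+r₃ω₃e^{iθ₃}=r₄ω₄e^{iθ₄}.
Eliminating the other unknown: ω₄ = r₂ω₂ sin(θ₂−θ₃) / [r₄ sin(θ₄−θ₃)].
Numerator sine = -0.44151; denominator sine = -0.83867.
Result = 0.0256·7.98·(-0.44151) / (0.057·(-0.83867)) = +1.8867 rad/s; magnitude 1.8867 rad/s.

1.89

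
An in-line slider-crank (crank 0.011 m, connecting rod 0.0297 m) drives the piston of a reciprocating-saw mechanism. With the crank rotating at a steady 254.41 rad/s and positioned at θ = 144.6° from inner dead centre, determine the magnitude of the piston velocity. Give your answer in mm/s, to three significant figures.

ω = 254.4 rad/s
For an in-line slider-crank, x = r cosθ + √(L² − r² sin²θ), so v = −rω sinθ·[1 + r cosθ/√(L² − r² sin²θ)].
With r = 0.011 m, L = 0.0297 m, θ = 144.6°: √(L² − r² sin²θ) = 0.029008 m.
v = −0.011·254.4·0.57928·[1 + 0.011·-0.81513/0.029008] = -1.12 m/s.
|v| = 1.12 m/s = 1120 mm/s.

1120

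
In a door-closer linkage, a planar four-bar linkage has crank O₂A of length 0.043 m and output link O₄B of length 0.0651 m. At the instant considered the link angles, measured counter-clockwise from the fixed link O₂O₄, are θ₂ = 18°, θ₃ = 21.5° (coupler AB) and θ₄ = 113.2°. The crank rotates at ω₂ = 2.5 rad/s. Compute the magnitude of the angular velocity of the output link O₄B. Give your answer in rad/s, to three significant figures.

ω₂ = 2.5 rad/s
Differentiating the loop-closure r₂e^{iθ₂}+r₃e^{iθ₃}=r₁+r₄e^{iθ₄} gives r₂ω₂e^{iθ₂}+r₃ω₃e^{iθ₃}=r₄ω₄e^{iθ₄}.
Eliminating the other unknown: ω₄ = r₂ω₂ sin(θ₂−θ₃) / [r₄ sin(θ₄−θ₃)].
Numerator sine = -0.06105; denominator sine = +0.99956.
Result = 0.043·2.5·(-0.06105) / (0.0651·(+0.99956)) = -0.10085 rad/s; magnitude 0.10085 rad/s.

0.101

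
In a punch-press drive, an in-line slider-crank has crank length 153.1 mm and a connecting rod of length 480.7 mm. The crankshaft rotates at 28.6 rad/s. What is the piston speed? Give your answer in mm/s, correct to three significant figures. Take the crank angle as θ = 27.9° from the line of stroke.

ω = 28.6 rad/s
For an in-line slider-crank, x = r cosθ + √(L² − r² sin²θ), so v = −rω sinθ·[1 + r cosθ/√(L² − r² sin²θ)].
With r = 0.1531 m, L = 0.4807 m, θ = 27.9°: √(L² − r² sin²θ) = 0.47533 m.
v = −0.1531·28.6·0.46793·[1 + 0.1531·0.88377/0.47533] = -2.6321 m/s.
|v| = 2.6321 m/s = 2632.1 mm/s.

2630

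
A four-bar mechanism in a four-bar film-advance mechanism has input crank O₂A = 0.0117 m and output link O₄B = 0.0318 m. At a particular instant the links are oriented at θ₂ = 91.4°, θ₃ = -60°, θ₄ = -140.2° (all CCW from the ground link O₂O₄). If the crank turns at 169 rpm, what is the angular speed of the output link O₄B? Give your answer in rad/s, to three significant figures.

ω₂ = 17.7 rad/s (from 169 rpm).
Differentiating the loop-closure r₂e^{iθ₂}+r₃e^{iθ₃}=r₁+r₄e^{iθ₄} gives r₂ω₂e^{iθ₂}+r₃ω₃e^{iθ₃}=r₄ω₄e^{iθ₄}.
Eliminating the other unknown: ω₄ = r₂ω₂ sin(θ₂−θ₃) / [r₄ sin(θ₄−θ₃)].
Numerator sine = +0.47869; denominator sine = -0.98541.
Result = 0.0117·17.7·(+0.47869) / (0.0318·(-0.98541)) = -3.1631 rad/s; magnitude 3.1631 rad/s.

3.16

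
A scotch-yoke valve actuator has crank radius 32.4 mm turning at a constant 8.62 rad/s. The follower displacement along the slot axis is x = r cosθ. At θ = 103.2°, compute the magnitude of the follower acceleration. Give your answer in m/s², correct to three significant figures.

0.550

ω = 8.62 rad/s
x = r cosθ ⇒ ẍ = −rω² cosθ (ω constant).
|a| = rω²|cosθ| = 0.0324·(8.62)²·|cos 103.2°| = 0.54975 m/s².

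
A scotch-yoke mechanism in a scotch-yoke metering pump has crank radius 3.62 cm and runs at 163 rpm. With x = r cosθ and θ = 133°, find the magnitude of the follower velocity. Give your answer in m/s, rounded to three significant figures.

ω = 17.07 rad/s (from 163 rpm).
x = r cosθ ⇒ ẋ = −rω sinθ.
|v| = rω|sinθ| = 0.0362·17.07·|sin 133°| = 0.45191 m/s.

0.452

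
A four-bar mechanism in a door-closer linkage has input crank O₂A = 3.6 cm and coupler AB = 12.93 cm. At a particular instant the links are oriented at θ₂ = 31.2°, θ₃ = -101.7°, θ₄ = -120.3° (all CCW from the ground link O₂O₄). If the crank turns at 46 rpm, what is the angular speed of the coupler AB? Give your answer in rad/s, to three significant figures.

ω₂ = 4.817 rad/s (from 46 rpm).
Differentiating the loop-closure r₂e^{iθ₂}+r₃e^{iθ₃}=r₁+r₄e^{iθ₄} gives r₂ω₂e^{iθ₂}+r₃ω₃e^{iθ₃}=r₄ω₄e^{iθ₄}.
Eliminating the other unknown: ω₃ = r₂ω₂ sin(θ₄−θ₂) / [r₃ sin(θ₃−θ₄)].
Numerator sine = -0.47716; denominator sine = +0.31896.
Result = 0.036·4.817·(-0.47716) / (0.1293·(+0.31896)) = -2.0064 rad/s; magnitude 2.0064 rad/s.

2.01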